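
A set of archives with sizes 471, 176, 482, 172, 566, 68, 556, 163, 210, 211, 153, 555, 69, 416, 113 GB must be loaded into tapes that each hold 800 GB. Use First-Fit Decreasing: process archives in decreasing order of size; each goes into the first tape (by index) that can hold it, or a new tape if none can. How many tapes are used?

Sorted descending: 566, 556, 555, 482, 471, 416, 211, 210, 176, 172, 163, 153, 113, 69, 68.
Put 566 GB in tape 1; 234 GB remain.
Put 556 GB in tape 2; 244 GB remain.
Put 555 GB in tape 3; 245 GB remain.
Put 482 GB in tape 4; 318 GB remain.
Put 471 GB in tape 5; 329 GB remain.
Put 416 GB in tape 6; 384 GB remain.
Put 211 GB in tape 1; 23 GB remain.
Put 210 GB in tape 2; 34 GB remain.
Put 176 GB in tape 3; 69 GB remain.
Put 172 GB in tape 4; 146 GB remain.
Put 163 GB in tape 5; 166 GB remain.
Put 153 GB in tape 5; 13 GB remain.
Put 113 GB in tape 4; 33 GB remain.
Put 69 GB in tape 3; 0 GB remain.
Put 68 GB in tape 6; 316 GB remain.

6 tapes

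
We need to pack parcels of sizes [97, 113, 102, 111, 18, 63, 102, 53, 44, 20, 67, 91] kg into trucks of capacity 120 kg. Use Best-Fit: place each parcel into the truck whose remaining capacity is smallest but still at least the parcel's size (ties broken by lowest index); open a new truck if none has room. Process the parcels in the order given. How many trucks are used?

8

Put 97 kg in truck 1; 23 kg remain.
Put 113 kg in truck 2; 7 kg remain.
Put 102 kg in truck 3; 18 kg remain.
Put 111 kg in truck 4; 9 kg remain.
Put 18 kg in truck 3; 0 kg remain.
Put 63 kg in truck 5; 57 kg remain.
Put 102 kg in truck 6; 18 kg remain.
Put 53 kg in truck 5; 4 kg remain.
Put 44 kg in truck 7; 76 kg remain.
Put 20 kg in truck 1; 3 kg remain.
Put 67 kg in truck 7; 9 kg remain.
Put 91 kg in truck 8; 29 kg remain.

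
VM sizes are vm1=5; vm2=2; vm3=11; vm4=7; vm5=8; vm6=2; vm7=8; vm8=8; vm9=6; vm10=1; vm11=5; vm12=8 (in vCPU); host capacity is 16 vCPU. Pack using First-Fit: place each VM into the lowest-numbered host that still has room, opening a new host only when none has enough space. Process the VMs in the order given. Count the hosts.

Put vm1 (5 vCPU) in host 1; 11 vCPU remain.
Put vm2 (2 vCPU) in host 1; 9 vCPU remain.
Put vm3 (11 vCPU) in host 2; 5 vCPU remain.
Put vm4 (7 vCPU) in host 1; 2 vCPU remain.
Put vm5 (8 vCPU) in host 3; 8 vCPU remain.
Put vm6 (2 vCPU) in host 1; 0 vCPU remain.
Put vm7 (8 vCPU) in host 3; 0 vCPU remain.
Put vm8 (8 vCPU) in host 4; 8 vCPU remain.
Put vm9 (6 vCPU) in host 4; 2 vCPU remain.
Put vm10 (1 vCPU) in host 2; 4 vCPU remain.
Put vm11 (5 vCPU) in host 5; 11 vCPU remain.
Put vm12 (8 vCPU) in host 5; 3 vCPU remain.

5 hosts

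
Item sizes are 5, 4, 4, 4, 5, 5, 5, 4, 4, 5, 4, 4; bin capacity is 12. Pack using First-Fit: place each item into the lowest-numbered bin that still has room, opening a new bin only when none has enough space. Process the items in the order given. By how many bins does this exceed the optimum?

First-Fit: [5,4] [4,4,4] [5,5] [5,4] [5,4] [4] → 6 bins.
Total size 53; any packing needs at least ⌈53/12⌉ = 5 bins.
An optimal packing achieves that bound: [5,5] [5,5] [5,4] [4,4,4] [4,4,4] → 5 bins.
Excess: 6 − 5 = 1.

1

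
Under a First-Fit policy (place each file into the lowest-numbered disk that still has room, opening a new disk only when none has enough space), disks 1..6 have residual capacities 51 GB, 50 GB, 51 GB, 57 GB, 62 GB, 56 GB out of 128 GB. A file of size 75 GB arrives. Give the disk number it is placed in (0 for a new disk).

No disk has ≥ 75 GB free, so a new disk is opened.

0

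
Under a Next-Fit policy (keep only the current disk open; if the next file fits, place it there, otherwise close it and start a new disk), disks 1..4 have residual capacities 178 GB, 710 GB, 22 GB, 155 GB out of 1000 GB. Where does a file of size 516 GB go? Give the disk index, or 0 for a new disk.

Next-Fit only looks at disk 4, which has 155 GB free.
516 GB does not fit, so a new disk is opened.

0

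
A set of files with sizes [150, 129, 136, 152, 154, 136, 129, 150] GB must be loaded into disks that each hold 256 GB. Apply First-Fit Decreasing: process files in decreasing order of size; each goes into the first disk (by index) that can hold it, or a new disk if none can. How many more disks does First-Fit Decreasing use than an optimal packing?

First-Fit Decreasing: [154] [152] [150] [150] [136] [136] [129] [129] → 8 disks.
8 files exceed 128 GB (half the capacity), and no two of those can share a disk, so at least 8 disks are needed.
So 8 is already optimal.

0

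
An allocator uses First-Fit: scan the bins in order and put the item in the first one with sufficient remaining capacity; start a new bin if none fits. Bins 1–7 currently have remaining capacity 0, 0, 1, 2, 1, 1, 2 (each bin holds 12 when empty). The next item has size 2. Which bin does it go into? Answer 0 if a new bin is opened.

Bins with room: bin 4 (2), bin 7 (2).
The first with room is bin 4.

4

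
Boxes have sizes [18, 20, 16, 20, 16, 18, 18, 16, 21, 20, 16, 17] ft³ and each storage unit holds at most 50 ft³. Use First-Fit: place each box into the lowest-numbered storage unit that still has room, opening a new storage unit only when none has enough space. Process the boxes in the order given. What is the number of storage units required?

18 ft³ → storage unit 1 (remaining 32 ft³)
20 ft³ → storage unit 1 (remaining 12 ft³)
16 ft³ → storage unit 2 (remaining 34 ft³)
20 ft³ → storage unit 2 (remaining 14 ft³)
16 ft³ → storage unit 3 (remaining 34 ft³)
18 ft³ → storage unit 3 (remaining 16 ft³)
18 ft³ → storage unit 4 (remaining 32 ft³)
16 ft³ → storage unit 3 (remaining 0 ft³)
21 ft³ → storage unit 4 (remaining 11 ft³)
20 ft³ → storage unit 5 (remaining 30 ft³)
16 ft³ → storage unit 5 (remaining 14 ft³)
17 ft³ → storage unit 6 (remaining 33 ft³)

6 storage units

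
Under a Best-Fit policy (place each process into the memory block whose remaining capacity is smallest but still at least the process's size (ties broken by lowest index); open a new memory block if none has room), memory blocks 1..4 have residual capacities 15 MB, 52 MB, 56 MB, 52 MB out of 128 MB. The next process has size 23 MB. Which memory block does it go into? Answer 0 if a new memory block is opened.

2

Memory blocks with room: memory block 2 (52 MB), memory block 3 (56 MB), memory block 4 (52 MB).
Tightest fit is memory block 2 with 52 MB free.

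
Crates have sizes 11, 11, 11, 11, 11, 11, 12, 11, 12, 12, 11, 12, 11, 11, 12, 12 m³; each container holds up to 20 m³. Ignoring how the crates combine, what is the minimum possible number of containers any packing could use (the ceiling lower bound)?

10 containers

Total size = 11 + 11 + 11 + 11 + 11 + 11 + 12 + 11 + 12 + 12 + 11 + 12 + 11 + 11 + 12 + 12 = 182 m³.
⌈182 / 20⌉ = 10.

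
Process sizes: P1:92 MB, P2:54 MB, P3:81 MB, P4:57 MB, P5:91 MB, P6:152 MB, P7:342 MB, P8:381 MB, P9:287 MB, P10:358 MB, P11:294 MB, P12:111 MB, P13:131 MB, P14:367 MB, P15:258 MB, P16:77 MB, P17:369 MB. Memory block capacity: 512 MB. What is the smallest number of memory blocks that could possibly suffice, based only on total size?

Total size = 92 + 54 + 81 + 57 + 91 + 152 + 342 + 381 + 287 + 358 + 294 + 111 + 131 + 367 + 258 + 77 + 369 = 3502 MB.
⌈3502 / 512⌉ = 7.

7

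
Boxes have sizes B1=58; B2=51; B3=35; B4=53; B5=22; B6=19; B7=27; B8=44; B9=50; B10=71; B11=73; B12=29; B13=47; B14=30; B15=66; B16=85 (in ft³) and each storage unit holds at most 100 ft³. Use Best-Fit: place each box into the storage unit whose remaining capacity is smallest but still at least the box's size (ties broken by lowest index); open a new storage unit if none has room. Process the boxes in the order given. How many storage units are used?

9

B1 (58 ft³) → storage unit 1 (remaining 42 ft³)
B2 (51 ft³) → storage unit 2 (remaining 49 ft³)
B3 (35 ft³) → storage unit 1 (remaining 7 ft³)
B4 (53 ft³) → storage unit 3 (remaining 47 ft³)
B5 (22 ft³) → storage unit 3 (remaining 25 ft³)
B6 (19 ft³) → storage unit 3 (remaining 6 ft³)
B7 (27 ft³) → storage unit 2 (remaining 22 ft³)
B8 (44 ft³) → storage unit 4 (remaining 56 ft³)
B9 (50 ft³) → storage unit 4 (remaining 6 ft³)
B10 (71 ft³) → storage unit 5 (remaining 29 ft³)
B11 (73 ft³) → storage unit 6 (remaining 27 ft³)
B12 (29 ft³) → storage unit 5 (remaining 0 ft³)
B13 (47 ft³) → storage unit 7 (remaining 53 ft³)
B14 (30 ft³) → storage unit 7 (remaining 23 ft³)
B15 (66 ft³) → storage unit 8 (remaining 34 ft³)
B16 (85 ft³) → storage unit 9 (remaining 15 ft³)
Final storage units: [58,35] [51,27] [53,22,19] [44,50] [71,29] [73] [47,30] [66] [85].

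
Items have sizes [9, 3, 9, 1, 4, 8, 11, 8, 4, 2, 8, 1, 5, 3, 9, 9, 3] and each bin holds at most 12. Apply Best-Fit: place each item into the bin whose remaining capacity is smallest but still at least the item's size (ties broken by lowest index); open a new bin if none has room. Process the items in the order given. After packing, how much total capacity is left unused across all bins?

11

Put 9 in bin 1; 3 remain.
Put 3 in bin 1; 0 remain.
Put 9 in bin 2; 3 remain.
Put 1 in bin 2; 2 remain.
Put 4 in bin 3; 8 remain.
Put 8 in bin 3; 0 remain.
Put 11 in bin 4; 1 remain.
Put 8 in bin 5; 4 remain.
Put 4 in bin 5; 0 remain.
Put 2 in bin 2; 0 remain.
Put 8 in bin 6; 4 remain.
Put 1 in bin 4; 0 remain.
Put 5 in bin 7; 7 remain.
Put 3 in bin 6; 1 remain.
Put 9 in bin 8; 3 remain.
Put 9 in bin 9; 3 remain.
Put 3 in bin 8; 0 remain.
9 bins × 12 = 108; used 97; unused 11.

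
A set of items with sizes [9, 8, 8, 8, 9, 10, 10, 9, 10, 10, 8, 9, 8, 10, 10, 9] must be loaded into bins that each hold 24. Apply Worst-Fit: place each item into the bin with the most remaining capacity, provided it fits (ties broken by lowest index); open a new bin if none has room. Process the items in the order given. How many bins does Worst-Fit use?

8 bins

9 → bin 1 (remaining 15)
8 → bin 1 (remaining 7)
8 → bin 2 (remaining 16)
8 → bin 2 (remaining 8)
9 → bin 3 (remaining 15)
10 → bin 3 (remaining 5)
10 → bin 4 (remaining 14)
9 → bin 4 (remaining 5)
10 → bin 5 (remaining 14)
10 → bin 5 (remaining 4)
8 → bin 2 (remaining 0)
9 → bin 6 (remaining 15)
8 → bin 6 (remaining 7)
10 → bin 7 (remaining 14)
10 → bin 7 (remaining 4)
9 → bin 8 (remaining 15)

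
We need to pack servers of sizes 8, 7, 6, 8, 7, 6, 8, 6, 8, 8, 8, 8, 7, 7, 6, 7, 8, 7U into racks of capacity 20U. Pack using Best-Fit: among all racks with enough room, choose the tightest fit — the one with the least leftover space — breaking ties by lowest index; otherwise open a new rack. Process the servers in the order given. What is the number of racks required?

8U → rack 1 (remaining 12U)
7U → rack 1 (remaining 5U)
6U → rack 2 (remaining 14U)
8U → rack 2 (remaining 6U)
7U → rack 3 (remaining 13U)
6U → rack 2 (remaining 0U)
8U → rack 3 (remaining 5U)
6U → rack 4 (remaining 14U)
8U → rack 4 (remaining 6U)
8U → rack 5 (remaining 12U)
8U → rack 5 (remaining 4U)
8U → rack 6 (remaining 12U)
7U → rack 6 (remaining 5U)
7U → rack 7 (remaining 13U)
6U → rack 4 (remaining 0U)
7U → rack 7 (remaining 6U)
8U → rack 8 (remaining 12U)
7U → rack 8 (remaining 5U)

8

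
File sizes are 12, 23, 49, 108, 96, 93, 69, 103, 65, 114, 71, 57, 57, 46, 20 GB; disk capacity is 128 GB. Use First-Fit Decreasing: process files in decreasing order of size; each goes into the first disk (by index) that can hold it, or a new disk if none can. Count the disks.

9 disks

Sorted descending: 114, 108, 103, 96, 93, 71, 69, 65, 57, 57, 49, 46, 23, 20, 12.
disk 1: place 114 GB, 14 GB left
disk 2: place 108 GB, 20 GB left
disk 3: place 103 GB, 25 GB left
disk 4: place 96 GB, 32 GB left
disk 5: place 93 GB, 35 GB left
disk 6: place 71 GB, 57 GB left
disk 7: place 69 GB, 59 GB left
disk 8: place 65 GB, 63 GB left
disk 6: place 57 GB, 0 GB left
disk 7: place 57 GB, 2 GB left
disk 8: place 49 GB, 14 GB left
disk 9: place 46 GB, 82 GB left
disk 3: place 23 GB, 2 GB left
disk 2: place 20 GB, 0 GB left
disk 1: place 12 GB, 2 GB left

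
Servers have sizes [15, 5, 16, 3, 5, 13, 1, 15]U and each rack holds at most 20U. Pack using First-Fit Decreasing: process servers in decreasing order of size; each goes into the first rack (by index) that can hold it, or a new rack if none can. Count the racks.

4

Sorted descending: 16, 15, 15, 13, 5, 5, 3, 1.
rack 1: place 16U, 4U left
rack 2: place 15U, 5U left
rack 3: place 15U, 5U left
rack 4: place 13U, 7U left
rack 2: place 5U, 0U left
rack 3: place 5U, 0U left
rack 1: place 3U, 1U left
rack 1: place 1U, 0U left
Final racks: [16,3,1] [15,5] [15,5] [13].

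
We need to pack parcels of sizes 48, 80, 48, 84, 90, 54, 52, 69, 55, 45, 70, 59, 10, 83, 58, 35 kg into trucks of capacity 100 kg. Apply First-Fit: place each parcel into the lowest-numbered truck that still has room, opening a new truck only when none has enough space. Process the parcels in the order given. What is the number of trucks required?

truck 1: place 48 kg, 52 kg left
truck 2: place 80 kg, 20 kg left
truck 1: place 48 kg, 4 kg left
truck 3: place 84 kg, 16 kg left
truck 4: place 90 kg, 10 kg left
truck 5: place 54 kg, 46 kg left
truck 6: place 52 kg, 48 kg left
truck 7: place 69 kg, 31 kg left
truck 8: place 55 kg, 45 kg left
truck 5: place 45 kg, 1 kg left
truck 9: place 70 kg, 30 kg left
truck 10: place 59 kg, 41 kg left
truck 2: place 10 kg, 10 kg left
truck 11: place 83 kg, 17 kg left
truck 12: place 58 kg, 42 kg left
truck 6: place 35 kg, 13 kg left
Final trucks: [48,48] [80,10] [84] [90] [54,45] [52,35] [69] [55] [70] [59] [83] [58].

12 trucks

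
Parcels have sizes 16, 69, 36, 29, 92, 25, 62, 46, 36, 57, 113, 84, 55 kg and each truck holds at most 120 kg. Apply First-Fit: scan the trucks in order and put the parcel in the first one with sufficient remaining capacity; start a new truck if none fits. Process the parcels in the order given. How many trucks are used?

truck 1: place 16 kg, 104 kg left
truck 1: place 69 kg, 35 kg left
truck 2: place 36 kg, 84 kg left
truck 1: place 29 kg, 6 kg left
truck 3: place 92 kg, 28 kg left
truck 2: place 25 kg, 59 kg left
truck 4: place 62 kg, 58 kg left
truck 2: place 46 kg, 13 kg left
truck 4: place 36 kg, 22 kg left
truck 5: place 57 kg, 63 kg left
truck 6: place 113 kg, 7 kg left
truck 7: place 84 kg, 36 kg left
truck 5: place 55 kg, 8 kg left

7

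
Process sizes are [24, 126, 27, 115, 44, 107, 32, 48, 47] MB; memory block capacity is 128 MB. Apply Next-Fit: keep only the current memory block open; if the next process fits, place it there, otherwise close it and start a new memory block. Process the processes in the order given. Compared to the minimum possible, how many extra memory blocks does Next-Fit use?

Next-Fit: [24] [126] [27] [115] [44] [107] [32,48,47] → 7 memory blocks.
Total size 570 MB; any packing needs at least ⌈570/128⌉ = 5 memory blocks.
An optimal packing achieves that bound: [126] [115] [107] [48,47,32] [44,27,24] → 5 memory blocks.
Excess: 7 − 5 = 2.

2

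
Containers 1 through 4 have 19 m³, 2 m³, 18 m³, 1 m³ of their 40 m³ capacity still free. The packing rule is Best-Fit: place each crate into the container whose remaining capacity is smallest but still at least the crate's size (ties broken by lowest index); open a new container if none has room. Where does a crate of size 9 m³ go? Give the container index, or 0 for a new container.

Containers with room: container 1 (19 m³), container 3 (18 m³).
Tightest fit is container 3 with 18 m³ free.

3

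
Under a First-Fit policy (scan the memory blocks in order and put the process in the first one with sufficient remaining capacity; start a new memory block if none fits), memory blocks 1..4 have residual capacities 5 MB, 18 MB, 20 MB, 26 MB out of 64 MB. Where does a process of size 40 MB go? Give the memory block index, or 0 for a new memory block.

No memory block has ≥ 40 MB free, so a new memory block is opened.

0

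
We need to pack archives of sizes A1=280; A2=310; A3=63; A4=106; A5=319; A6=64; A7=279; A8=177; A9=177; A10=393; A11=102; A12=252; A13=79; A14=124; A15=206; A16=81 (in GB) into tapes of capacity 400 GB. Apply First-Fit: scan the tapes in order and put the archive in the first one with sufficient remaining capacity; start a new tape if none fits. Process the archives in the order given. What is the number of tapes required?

Put A1 (280 GB) in tape 1; 120 GB remain.
Put A2 (310 GB) in tape 2; 90 GB remain.
Put A3 (63 GB) in tape 1; 57 GB remain.
Put A4 (106 GB) in tape 3; 294 GB remain.
Put A5 (319 GB) in tape 4; 81 GB remain.
Put A6 (64 GB) in tape 2; 26 GB remain.
Put A7 (279 GB) in tape 3; 15 GB remain.
Put A8 (177 GB) in tape 5; 223 GB remain.
Put A9 (177 GB) in tape 5; 46 GB remain.
Put A10 (393 GB) in tape 6; 7 GB remain.
Put A11 (102 GB) in tape 7; 298 GB remain.
Put A12 (252 GB) in tape 7; 46 GB remain.
Put A13 (79 GB) in tape 4; 2 GB remain.
Put A14 (124 GB) in tape 8; 276 GB remain.
Put A15 (206 GB) in tape 8; 70 GB remain.
Put A16 (81 GB) in tape 9; 319 GB remain.

9 tapes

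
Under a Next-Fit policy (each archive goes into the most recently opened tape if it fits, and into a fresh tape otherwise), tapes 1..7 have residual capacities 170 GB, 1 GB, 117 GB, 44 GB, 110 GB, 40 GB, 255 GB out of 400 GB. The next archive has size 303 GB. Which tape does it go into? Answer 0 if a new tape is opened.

0

Next-Fit only looks at tape 7, which has 255 GB free.
303 GB does not fit, so a new tape is opened.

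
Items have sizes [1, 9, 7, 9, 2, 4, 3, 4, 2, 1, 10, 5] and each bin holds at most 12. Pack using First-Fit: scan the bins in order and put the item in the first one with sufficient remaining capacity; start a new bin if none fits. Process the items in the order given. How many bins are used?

1 → bin 1 (remaining 11)
9 → bin 1 (remaining 2)
7 → bin 2 (remaining 5)
9 → bin 3 (remaining 3)
2 → bin 1 (remaining 0)
4 → bin 2 (remaining 1)
3 → bin 3 (remaining 0)
4 → bin 4 (remaining 8)
2 → bin 4 (remaining 6)
1 → bin 2 (remaining 0)
10 → bin 5 (remaining 2)
5 → bin 4 (remaining 1)
Final bins: [1,9,2] [7,4,1] [9,3] [4,2,5] [10].

5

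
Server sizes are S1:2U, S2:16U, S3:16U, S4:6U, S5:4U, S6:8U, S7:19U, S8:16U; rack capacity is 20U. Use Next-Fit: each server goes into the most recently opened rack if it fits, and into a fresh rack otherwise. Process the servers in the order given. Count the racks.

rack 1: place S1 (2U), 18U left
rack 1: place S2 (16U), 2U left
rack 2: place S3 (16U), 4U left
rack 3: place S4 (6U), 14U left
rack 3: place S5 (4U), 10U left
rack 3: place S6 (8U), 2U left
rack 4: place S7 (19U), 1U left
rack 5: place S8 (16U), 4U left
Final racks: [2,16] [16] [6,4,8] [19] [16].

5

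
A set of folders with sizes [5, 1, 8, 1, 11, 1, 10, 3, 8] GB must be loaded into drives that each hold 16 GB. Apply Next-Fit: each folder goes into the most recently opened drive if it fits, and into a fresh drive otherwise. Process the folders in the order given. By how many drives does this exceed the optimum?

Next-Fit: [5,1,8,1] [11,1] [10,3] [8] → 4 drives.
Total size 48 GB; any packing needs at least ⌈48/16⌉ = 3 drives.
An optimal packing achieves that bound: [11,5] [10,3,1,1,1] [8,8] → 3 drives.
Excess: 4 − 3 = 1.

1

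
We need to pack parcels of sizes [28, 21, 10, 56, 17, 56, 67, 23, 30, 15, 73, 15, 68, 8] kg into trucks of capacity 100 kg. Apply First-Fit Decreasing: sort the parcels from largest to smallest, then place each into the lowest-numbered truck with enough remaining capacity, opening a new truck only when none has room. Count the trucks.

6 trucks

Sorted descending: 73, 68, 67, 56, 56, 30, 28, 23, 21, 17, 15, 15, 10, 8.
truck 1: place 73 kg, 27 kg left
truck 2: place 68 kg, 32 kg left
truck 3: place 67 kg, 33 kg left
truck 4: place 56 kg, 44 kg left
truck 5: place 56 kg, 44 kg left
truck 2: place 30 kg, 2 kg left
truck 3: place 28 kg, 5 kg left
truck 1: place 23 kg, 4 kg left
truck 4: place 21 kg, 23 kg left
truck 4: place 17 kg, 6 kg left
truck 5: place 15 kg, 29 kg left
truck 5: place 15 kg, 14 kg left
truck 5: place 10 kg, 4 kg left
truck 6: place 8 kg, 92 kg left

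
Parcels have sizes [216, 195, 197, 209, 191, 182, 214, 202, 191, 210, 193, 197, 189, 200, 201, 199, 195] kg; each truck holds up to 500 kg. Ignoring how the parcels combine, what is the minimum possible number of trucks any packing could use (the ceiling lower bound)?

7

Total size = 216 + 195 + 197 + 209 + 191 + 182 + 214 + 202 + 191 + 210 + 193 + 197 + 189 + 200 + 201 + 199 + 195 = 3381 kg.
⌈3381 / 500⌉ = 7.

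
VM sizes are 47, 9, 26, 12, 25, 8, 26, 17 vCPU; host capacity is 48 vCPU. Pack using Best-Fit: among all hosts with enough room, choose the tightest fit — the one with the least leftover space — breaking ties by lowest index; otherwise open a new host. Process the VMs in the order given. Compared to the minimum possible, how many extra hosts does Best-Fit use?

Best-Fit: [47] [9,26,12] [25,8] [26,17] → 4 hosts.
Total size 170 vCPU; any packing needs at least ⌈170/48⌉ = 4 hosts.
So 4 is already optimal.

0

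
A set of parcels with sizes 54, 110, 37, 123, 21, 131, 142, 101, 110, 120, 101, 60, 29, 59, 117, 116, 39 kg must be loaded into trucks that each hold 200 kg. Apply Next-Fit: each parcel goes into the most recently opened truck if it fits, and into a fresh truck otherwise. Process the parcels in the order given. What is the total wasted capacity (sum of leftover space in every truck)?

Put 54 kg in truck 1; 146 kg remain.
Put 110 kg in truck 1; 36 kg remain.
Put 37 kg in truck 2; 163 kg remain.
Put 123 kg in truck 2; 40 kg remain.
Put 21 kg in truck 2; 19 kg remain.
Put 131 kg in truck 3; 69 kg remain.
Put 142 kg in truck 4; 58 kg remain.
Put 101 kg in truck 5; 99 kg remain.
Put 110 kg in truck 6; 90 kg remain.
Put 120 kg in truck 7; 80 kg remain.
Put 101 kg in truck 8; 99 kg remain.
Put 60 kg in truck 8; 39 kg remain.
Put 29 kg in truck 8; 10 kg remain.
Put 59 kg in truck 9; 141 kg remain.
Put 117 kg in truck 9; 24 kg remain.
Put 116 kg in truck 10; 84 kg remain.
Put 39 kg in truck 10; 45 kg remain.
10 trucks × 200 kg = 2000 kg; used 1470 kg; unused 530 kg.

530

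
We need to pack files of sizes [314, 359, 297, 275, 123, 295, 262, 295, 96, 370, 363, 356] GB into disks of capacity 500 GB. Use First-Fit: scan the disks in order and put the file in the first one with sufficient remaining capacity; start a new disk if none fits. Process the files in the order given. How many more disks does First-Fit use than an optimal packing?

First-Fit: [314,123] [359,96] [297] [275] [295] [262] [295] [370] [363] [356] → 10 disks.
10 files exceed 250 GB (half the capacity), and no two of those can share a disk, so at least 10 disks are needed.
So 10 is already optimal.

0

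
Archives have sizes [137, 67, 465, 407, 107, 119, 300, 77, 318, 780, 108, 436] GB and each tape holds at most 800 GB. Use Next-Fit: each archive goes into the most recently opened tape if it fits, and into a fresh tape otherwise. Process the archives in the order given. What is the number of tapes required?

tape 1: place 137 GB, 663 GB left
tape 1: place 67 GB, 596 GB left
tape 1: place 465 GB, 131 GB left
tape 2: place 407 GB, 393 GB left
tape 2: place 107 GB, 286 GB left
tape 2: place 119 GB, 167 GB left
tape 3: place 300 GB, 500 GB left
tape 3: place 77 GB, 423 GB left
tape 3: place 318 GB, 105 GB left
tape 4: place 780 GB, 20 GB left
tape 5: place 108 GB, 692 GB left
tape 5: place 436 GB, 256 GB left
Final tapes: [137,67,465] [407,107,119] [300,77,318] [780] [108,436].

5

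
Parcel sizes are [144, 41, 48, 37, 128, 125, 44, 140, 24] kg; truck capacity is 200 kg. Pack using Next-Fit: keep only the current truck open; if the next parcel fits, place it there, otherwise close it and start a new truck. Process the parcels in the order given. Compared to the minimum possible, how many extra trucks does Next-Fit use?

1

Next-Fit: [144,41] [48,37] [128] [125,44] [140,24] → 5 trucks.
Total size 731 kg; any packing needs at least ⌈731/200⌉ = 4 trucks.
An optimal packing achieves that bound: [144,48] [140,44] [128,41,24] [125,37] → 4 trucks.
Excess: 5 − 4 = 1.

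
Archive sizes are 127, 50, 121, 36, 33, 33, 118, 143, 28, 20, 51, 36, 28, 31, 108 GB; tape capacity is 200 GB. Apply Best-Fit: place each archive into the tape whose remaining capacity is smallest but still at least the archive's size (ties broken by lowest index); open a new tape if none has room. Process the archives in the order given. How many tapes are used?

127 GB → tape 1 (remaining 73 GB)
50 GB → tape 1 (remaining 23 GB)
121 GB → tape 2 (remaining 79 GB)
36 GB → tape 2 (remaining 43 GB)
33 GB → tape 2 (remaining 10 GB)
33 GB → tape 3 (remaining 167 GB)
118 GB → tape 3 (remaining 49 GB)
143 GB → tape 4 (remaining 57 GB)
28 GB → tape 3 (remaining 21 GB)
20 GB → tape 3 (remaining 1 GB)
51 GB → tape 4 (remaining 6 GB)
36 GB → tape 5 (remaining 164 GB)
28 GB → tape 5 (remaining 136 GB)
31 GB → tape 5 (remaining 105 GB)
108 GB → tape 6 (remaining 92 GB)
Final tapes: [127,50] [121,36,33] [33,118,28,20] [143,51] [36,28,31] [108].

6 tapes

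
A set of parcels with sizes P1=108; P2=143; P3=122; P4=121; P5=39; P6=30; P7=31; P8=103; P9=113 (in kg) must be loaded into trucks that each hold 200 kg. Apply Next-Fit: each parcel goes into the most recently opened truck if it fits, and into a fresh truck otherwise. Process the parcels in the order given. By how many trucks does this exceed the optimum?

Next-Fit: [108] [143] [122] [121,39,30] [31,103] [113] → 6 trucks.
6 parcels exceed 100 kg (half the capacity), and no two of those can share a truck, so at least 6 trucks are needed.
So 6 is already optimal.

0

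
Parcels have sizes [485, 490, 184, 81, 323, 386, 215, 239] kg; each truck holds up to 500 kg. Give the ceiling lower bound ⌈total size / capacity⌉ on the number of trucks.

Total size = 485 + 490 + 184 + 81 + 323 + 386 + 215 + 239 = 2403 kg.
⌈2403 / 500⌉ = 5.

5 trucks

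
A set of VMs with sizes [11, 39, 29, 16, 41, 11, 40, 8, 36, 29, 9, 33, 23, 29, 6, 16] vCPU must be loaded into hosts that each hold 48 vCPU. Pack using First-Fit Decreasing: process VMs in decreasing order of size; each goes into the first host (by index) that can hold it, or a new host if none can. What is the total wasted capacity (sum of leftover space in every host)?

Sorted descending: 41, 40, 39, 36, 33, 29, 29, 29, 23, 16, 16, 11, 11, 9, 8, 6.
host 1: place 41 vCPU, 7 vCPU left
host 2: place 40 vCPU, 8 vCPU left
host 3: place 39 vCPU, 9 vCPU left
host 4: place 36 vCPU, 12 vCPU left
host 5: place 33 vCPU, 15 vCPU left
host 6: place 29 vCPU, 19 vCPU left
host 7: place 29 vCPU, 19 vCPU left
host 8: place 29 vCPU, 19 vCPU left
host 9: place 23 vCPU, 25 vCPU left
host 6: place 16 vCPU, 3 vCPU left
host 7: place 16 vCPU, 3 vCPU left
host 4: place 11 vCPU, 1 vCPU left
host 5: place 11 vCPU, 4 vCPU left
host 3: place 9 vCPU, 0 vCPU left
host 2: place 8 vCPU, 0 vCPU left
host 1: place 6 vCPU, 1 vCPU left
9 hosts × 48 vCPU = 432 vCPU; used 376 vCPU; unused 56 vCPU.

56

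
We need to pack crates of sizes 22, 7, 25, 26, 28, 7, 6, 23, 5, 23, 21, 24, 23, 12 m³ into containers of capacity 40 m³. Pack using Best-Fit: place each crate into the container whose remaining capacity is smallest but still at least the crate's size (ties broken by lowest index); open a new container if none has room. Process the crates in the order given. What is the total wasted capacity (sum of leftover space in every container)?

108

container 1: place 22 m³, 18 m³ left
container 1: place 7 m³, 11 m³ left
container 2: place 25 m³, 15 m³ left
container 3: place 26 m³, 14 m³ left
container 4: place 28 m³, 12 m³ left
container 1: place 7 m³, 4 m³ left
container 4: place 6 m³, 6 m³ left
container 5: place 23 m³, 17 m³ left
container 4: place 5 m³, 1 m³ left
container 6: place 23 m³, 17 m³ left
container 7: place 21 m³, 19 m³ left
container 8: place 24 m³, 16 m³ left
container 9: place 23 m³, 17 m³ left
container 3: place 12 m³, 2 m³ left
9 containers × 40 m³ = 360 m³; used 252 m³; unused 108 m³.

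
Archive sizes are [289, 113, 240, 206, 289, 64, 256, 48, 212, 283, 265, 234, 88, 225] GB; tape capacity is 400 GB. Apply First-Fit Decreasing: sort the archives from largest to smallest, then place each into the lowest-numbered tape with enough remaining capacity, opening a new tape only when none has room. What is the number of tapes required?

10

Sorted descending: 289, 289, 283, 265, 256, 240, 234, 225, 212, 206, 113, 88, 64, 48.
Put 289 GB in tape 1; 111 GB remain.
Put 289 GB in tape 2; 111 GB remain.
Put 283 GB in tape 3; 117 GB remain.
Put 265 GB in tape 4; 135 GB remain.
Put 256 GB in tape 5; 144 GB remain.
Put 240 GB in tape 6; 160 GB remain.
Put 234 GB in tape 7; 166 GB remain.
Put 225 GB in tape 8; 175 GB remain.
Put 212 GB in tape 9; 188 GB remain.
Put 206 GB in tape 10; 194 GB remain.
Put 113 GB in tape 3; 4 GB remain.
Put 88 GB in tape 1; 23 GB remain.
Put 64 GB in tape 2; 47 GB remain.
Put 48 GB in tape 4; 87 GB remain.
Final tapes: [289,88] [289,64] [283,113] [265,48] [256] [240] [234] [225] [212] [206].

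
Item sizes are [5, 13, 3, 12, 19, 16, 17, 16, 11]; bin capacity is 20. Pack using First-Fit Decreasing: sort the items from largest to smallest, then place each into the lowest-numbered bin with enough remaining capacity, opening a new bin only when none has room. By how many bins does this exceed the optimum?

0

First-Fit Decreasing: [19] [17,3] [16] [16] [13,5] [12] [11] → 7 bins.
7 items exceed 10 (half the capacity), and no two of those can share a bin, so at least 7 bins are needed.
So 7 is already optimal.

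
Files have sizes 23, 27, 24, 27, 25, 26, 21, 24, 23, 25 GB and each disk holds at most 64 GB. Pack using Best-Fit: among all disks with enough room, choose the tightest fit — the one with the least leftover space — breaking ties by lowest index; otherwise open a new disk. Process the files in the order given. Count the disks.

disk 1: place 23 GB, 41 GB left
disk 1: place 27 GB, 14 GB left
disk 2: place 24 GB, 40 GB left
disk 2: place 27 GB, 13 GB left
disk 3: place 25 GB, 39 GB left
disk 3: place 26 GB, 13 GB left
disk 4: place 21 GB, 43 GB left
disk 4: place 24 GB, 19 GB left
disk 5: place 23 GB, 41 GB left
disk 5: place 25 GB, 16 GB left
Final disks: [23,27] [24,27] [25,26] [21,24] [23,25].

5 disks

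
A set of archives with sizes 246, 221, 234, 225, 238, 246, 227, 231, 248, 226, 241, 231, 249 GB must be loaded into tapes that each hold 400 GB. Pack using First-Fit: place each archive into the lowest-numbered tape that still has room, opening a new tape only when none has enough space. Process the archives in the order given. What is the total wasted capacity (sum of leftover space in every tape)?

tape 1: place 246 GB, 154 GB left
tape 2: place 221 GB, 179 GB left
tape 3: place 234 GB, 166 GB left
tape 4: place 225 GB, 175 GB left
tape 5: place 238 GB, 162 GB left
tape 6: place 246 GB, 154 GB left
tape 7: place 227 GB, 173 GB left
tape 8: place 231 GB, 169 GB left
tape 9: place 248 GB, 152 GB left
tape 10: place 226 GB, 174 GB left
tape 11: place 241 GB, 159 GB left
tape 12: place 231 GB, 169 GB left
tape 13: place 249 GB, 151 GB left
13 tapes × 400 GB = 5200 GB; used 3063 GB; unused 2137 GB.

2137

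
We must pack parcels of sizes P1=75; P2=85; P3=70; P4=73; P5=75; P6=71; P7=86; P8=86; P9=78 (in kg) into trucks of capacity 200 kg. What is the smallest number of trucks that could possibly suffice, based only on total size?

Total size = 75 + 85 + 70 + 73 + 75 + 71 + 86 + 86 + 78 = 699 kg.
⌈699 / 200⌉ = 4.

4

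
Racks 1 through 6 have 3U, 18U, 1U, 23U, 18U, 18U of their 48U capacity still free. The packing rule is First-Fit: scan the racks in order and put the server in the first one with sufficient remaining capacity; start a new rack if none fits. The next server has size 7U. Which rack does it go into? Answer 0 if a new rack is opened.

Racks with room: rack 2 (18U), rack 4 (23U), rack 5 (18U), rack 6 (18U).
The first with room is rack 2.

2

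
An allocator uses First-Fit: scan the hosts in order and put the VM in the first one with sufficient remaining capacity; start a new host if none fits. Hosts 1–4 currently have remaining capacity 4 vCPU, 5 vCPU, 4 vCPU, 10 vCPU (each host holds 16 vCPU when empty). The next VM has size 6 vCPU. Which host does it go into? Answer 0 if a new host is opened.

4

Hosts with room: host 4 (10 vCPU).
The first with room is host 4.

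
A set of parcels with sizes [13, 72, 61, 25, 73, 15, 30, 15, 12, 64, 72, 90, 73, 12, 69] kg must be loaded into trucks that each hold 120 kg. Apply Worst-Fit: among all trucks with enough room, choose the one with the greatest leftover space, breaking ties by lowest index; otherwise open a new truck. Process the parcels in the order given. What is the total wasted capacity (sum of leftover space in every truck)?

264

truck 1: place 13 kg, 107 kg left
truck 1: place 72 kg, 35 kg left
truck 2: place 61 kg, 59 kg left
truck 2: place 25 kg, 34 kg left
truck 3: place 73 kg, 47 kg left
truck 3: place 15 kg, 32 kg left
truck 1: place 30 kg, 5 kg left
truck 2: place 15 kg, 19 kg left
truck 3: place 12 kg, 20 kg left
truck 4: place 64 kg, 56 kg left
truck 5: place 72 kg, 48 kg left
truck 6: place 90 kg, 30 kg left
truck 7: place 73 kg, 47 kg left
truck 4: place 12 kg, 44 kg left
truck 8: place 69 kg, 51 kg left
8 trucks × 120 kg = 960 kg; used 696 kg; unused 264 kg.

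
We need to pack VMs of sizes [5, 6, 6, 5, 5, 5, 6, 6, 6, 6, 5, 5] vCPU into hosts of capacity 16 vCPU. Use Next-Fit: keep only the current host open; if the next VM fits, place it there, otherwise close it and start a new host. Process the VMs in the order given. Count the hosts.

Put 5 vCPU in host 1; 11 vCPU remain.
Put 6 vCPU in host 1; 5 vCPU remain.
Put 6 vCPU in host 2; 10 vCPU remain.
Put 5 vCPU in host 2; 5 vCPU remain.
Put 5 vCPU in host 2; 0 vCPU remain.
Put 5 vCPU in host 3; 11 vCPU remain.
Put 6 vCPU in host 3; 5 vCPU remain.
Put 6 vCPU in host 4; 10 vCPU remain.
Put 6 vCPU in host 4; 4 vCPU remain.
Put 6 vCPU in host 5; 10 vCPU remain.
Put 5 vCPU in host 5; 5 vCPU remain.
Put 5 vCPU in host 5; 0 vCPU remain.
Final hosts: [5,6] [6,5,5] [5,6] [6,6] [6,5,5].

5 hosts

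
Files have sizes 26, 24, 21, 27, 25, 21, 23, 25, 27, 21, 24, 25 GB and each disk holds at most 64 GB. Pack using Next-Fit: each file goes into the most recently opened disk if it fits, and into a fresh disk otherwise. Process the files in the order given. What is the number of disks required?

6

Put 26 GB in disk 1; 38 GB remain.
Put 24 GB in disk 1; 14 GB remain.
Put 21 GB in disk 2; 43 GB remain.
Put 27 GB in disk 2; 16 GB remain.
Put 25 GB in disk 3; 39 GB remain.
Put 21 GB in disk 3; 18 GB remain.
Put 23 GB in disk 4; 41 GB remain.
Put 25 GB in disk 4; 16 GB remain.
Put 27 GB in disk 5; 37 GB remain.
Put 21 GB in disk 5; 16 GB remain.
Put 24 GB in disk 6; 40 GB remain.
Put 25 GB in disk 6; 15 GB remain.
Final disks: [26,24] [21,27] [25,21] [23,25] [27,21] [24,25].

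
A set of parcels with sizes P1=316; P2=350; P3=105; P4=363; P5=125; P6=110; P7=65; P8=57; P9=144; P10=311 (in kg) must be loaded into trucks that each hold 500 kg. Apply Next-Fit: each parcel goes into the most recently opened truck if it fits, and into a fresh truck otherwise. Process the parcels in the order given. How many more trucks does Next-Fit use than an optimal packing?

1

Next-Fit: [316] [350,105] [363,125] [110,65,57,144] [311] → 5 trucks.
Total size 1946 kg; any packing needs at least ⌈1946/500⌉ = 4 trucks.
An optimal packing achieves that bound: [363,125] [350,144] [316,110,65] [311,105,57] → 4 trucks.
Excess: 5 − 4 = 1.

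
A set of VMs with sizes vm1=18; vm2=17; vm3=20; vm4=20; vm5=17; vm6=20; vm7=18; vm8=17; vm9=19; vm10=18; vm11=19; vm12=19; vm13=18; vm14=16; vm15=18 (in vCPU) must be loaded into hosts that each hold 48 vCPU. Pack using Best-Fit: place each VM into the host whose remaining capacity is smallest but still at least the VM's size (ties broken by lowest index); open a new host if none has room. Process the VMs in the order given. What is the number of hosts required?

8

Put vm1 (18 vCPU) in host 1; 30 vCPU remain.
Put vm2 (17 vCPU) in host 1; 13 vCPU remain.
Put vm3 (20 vCPU) in host 2; 28 vCPU remain.
Put vm4 (20 vCPU) in host 2; 8 vCPU remain.
Put vm5 (17 vCPU) in host 3; 31 vCPU remain.
Put vm6 (20 vCPU) in host 3; 11 vCPU remain.
Put vm7 (18 vCPU) in host 4; 30 vCPU remain.
Put vm8 (17 vCPU) in host 4; 13 vCPU remain.
Put vm9 (19 vCPU) in host 5; 29 vCPU remain.
Put vm10 (18 vCPU) in host 5; 11 vCPU remain.
Put vm11 (19 vCPU) in host 6; 29 vCPU remain.
Put vm12 (19 vCPU) in host 6; 10 vCPU remain.
Put vm13 (18 vCPU) in host 7; 30 vCPU remain.
Put vm14 (16 vCPU) in host 7; 14 vCPU remain.
Put vm15 (18 vCPU) in host 8; 30 vCPU remain.
Final hosts: [18,17] [20,20] [17,20] [18,17] [19,18] [19,19] [18,16] [18].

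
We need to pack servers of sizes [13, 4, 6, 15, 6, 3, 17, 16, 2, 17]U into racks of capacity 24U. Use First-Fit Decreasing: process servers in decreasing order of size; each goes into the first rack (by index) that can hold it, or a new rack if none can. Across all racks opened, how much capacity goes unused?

Sorted descending: 17, 17, 16, 15, 13, 6, 6, 4, 3, 2.
Put 17U in rack 1; 7U remain.
Put 17U in rack 2; 7U remain.
Put 16U in rack 3; 8U remain.
Put 15U in rack 4; 9U remain.
Put 13U in rack 5; 11U remain.
Put 6U in rack 1; 1U remain.
Put 6U in rack 2; 1U remain.
Put 4U in rack 3; 4U remain.
Put 3U in rack 3; 1U remain.
Put 2U in rack 4; 7U remain.
5 racks × 24U = 120U; used 99U; unused 21U.

21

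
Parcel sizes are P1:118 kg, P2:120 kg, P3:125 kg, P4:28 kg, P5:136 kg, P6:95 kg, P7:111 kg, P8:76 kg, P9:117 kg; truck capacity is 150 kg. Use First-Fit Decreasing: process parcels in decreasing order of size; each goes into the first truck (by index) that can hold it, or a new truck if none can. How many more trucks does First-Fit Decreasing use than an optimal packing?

0

First-Fit Decreasing: [136] [125] [120,28] [118] [117] [111] [95] [76] → 8 trucks.
8 parcels exceed 75 kg (half the capacity), and no two of those can share a truck, so at least 8 trucks are needed.
So 8 is already optimal.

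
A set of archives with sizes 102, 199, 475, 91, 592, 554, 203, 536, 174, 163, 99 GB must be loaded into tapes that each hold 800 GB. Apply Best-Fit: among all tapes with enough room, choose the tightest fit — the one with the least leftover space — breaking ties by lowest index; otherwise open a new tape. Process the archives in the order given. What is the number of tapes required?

5

102 GB → tape 1 (remaining 698 GB)
199 GB → tape 1 (remaining 499 GB)
475 GB → tape 1 (remaining 24 GB)
91 GB → tape 2 (remaining 709 GB)
592 GB → tape 2 (remaining 117 GB)
554 GB → tape 3 (remaining 246 GB)
203 GB → tape 3 (remaining 43 GB)
536 GB → tape 4 (remaining 264 GB)
174 GB → tape 4 (remaining 90 GB)
163 GB → tape 5 (remaining 637 GB)
99 GB → tape 2 (remaining 18 GB)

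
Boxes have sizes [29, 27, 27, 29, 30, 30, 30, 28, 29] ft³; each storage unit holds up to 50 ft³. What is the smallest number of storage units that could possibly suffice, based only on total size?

6 storage units

Total size = 29 + 27 + 27 + 29 + 30 + 30 + 30 + 28 + 29 = 259 ft³.
⌈259 / 50⌉ = 6.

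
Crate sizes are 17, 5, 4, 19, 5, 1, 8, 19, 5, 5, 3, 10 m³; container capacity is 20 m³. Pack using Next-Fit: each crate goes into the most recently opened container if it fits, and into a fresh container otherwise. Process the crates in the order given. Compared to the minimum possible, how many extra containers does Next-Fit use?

Next-Fit: [17] [5,4] [19] [5,1,8] [19] [5,5,3] [10] → 7 containers.
Total size 101 m³; any packing needs at least ⌈101/20⌉ = 6 containers.
An optimal packing achieves that bound: [19,1] [19] [17,3] [10,8] [5,5,5,5] [4] → 6 containers.
Excess: 7 − 6 = 1.

1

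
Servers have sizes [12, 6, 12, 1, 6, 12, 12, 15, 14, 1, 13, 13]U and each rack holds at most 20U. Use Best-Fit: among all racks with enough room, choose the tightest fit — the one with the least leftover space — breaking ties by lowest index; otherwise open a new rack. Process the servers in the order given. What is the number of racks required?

8

rack 1: place 12U, 8U left
rack 1: place 6U, 2U left
rack 2: place 12U, 8U left
rack 1: place 1U, 1U left
rack 2: place 6U, 2U left
rack 3: place 12U, 8U left
rack 4: place 12U, 8U left
rack 5: place 15U, 5U left
rack 6: place 14U, 6U left
rack 1: place 1U, 0U left
rack 7: place 13U, 7U left
rack 8: place 13U, 7U left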